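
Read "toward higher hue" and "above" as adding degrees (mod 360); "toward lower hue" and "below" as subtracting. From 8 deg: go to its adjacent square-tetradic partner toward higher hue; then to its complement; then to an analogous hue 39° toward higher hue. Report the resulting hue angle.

+90° (square ↑): 8 + 90 = 98°
+180° (complement): 98 + 180 = 278°
+39° (analog 39° ↑): 278 + 39 = 317°

317°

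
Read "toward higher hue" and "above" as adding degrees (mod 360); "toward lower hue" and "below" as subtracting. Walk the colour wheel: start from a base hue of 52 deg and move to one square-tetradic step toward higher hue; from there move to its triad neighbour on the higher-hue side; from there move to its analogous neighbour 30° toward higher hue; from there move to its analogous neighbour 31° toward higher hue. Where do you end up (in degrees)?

+90° (square ↑): 52 + 90 = 142°
+120° (triadic ↑): 142 + 120 = 262°
+30° (analog 30° ↑): 262 + 30 = 292°
+31° (analog 31° ↑): 292 + 31 = 323°

323°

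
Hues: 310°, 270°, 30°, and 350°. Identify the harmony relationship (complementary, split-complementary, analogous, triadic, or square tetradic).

Sort the hues: 30°, 270°, 310°, 350°.
Successive gaps around the wheel: 240°, 40°, 40°, 40°.
A run of hues at equal small steps (40°) with one large closing gap is an analogous group.

analogous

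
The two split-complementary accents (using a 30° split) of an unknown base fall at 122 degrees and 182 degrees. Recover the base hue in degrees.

332°

The accents sit 30° either side of the complement, so the complement is their short-arc midpoint on the wheel.
Short-arc midpoint of 122° and 182°: 152°.
Base is 180° from the complement: 152 − 180 = -28 → -28 + 360 = 332°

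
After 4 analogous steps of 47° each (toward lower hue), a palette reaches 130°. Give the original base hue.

4 steps of 47° (toward lower hue) give a net shift of −188°.
Start = end − shift: 130 + 188 = 318°

318°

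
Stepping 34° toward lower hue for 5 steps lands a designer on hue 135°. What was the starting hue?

5 steps of 34° (toward lower hue) give a net shift of −170°.
Start = end − shift: 135 + 170 = 305°

305°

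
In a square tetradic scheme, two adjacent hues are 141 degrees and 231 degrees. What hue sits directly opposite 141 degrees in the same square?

A square tetradic scheme places four hues 90° apart; opposite corners are 180° apart.
141 + 180 = 321°

321°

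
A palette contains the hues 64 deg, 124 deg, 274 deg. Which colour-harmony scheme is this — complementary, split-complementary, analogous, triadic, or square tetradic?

split-complementary

Sort the hues: 64°, 124°, 274°.
Successive gaps around the wheel: 60°, 150°, 150°.
Two 150° gaps and one 60° gap — a base hue opposite a pair of accents 30° either side of its complement — is the split-complementary pattern.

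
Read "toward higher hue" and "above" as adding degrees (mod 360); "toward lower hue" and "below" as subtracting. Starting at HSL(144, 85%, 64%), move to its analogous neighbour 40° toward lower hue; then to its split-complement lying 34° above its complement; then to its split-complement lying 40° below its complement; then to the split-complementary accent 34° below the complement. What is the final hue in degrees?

analog 40° ↓ −40°: 144 − 40 = 104°
split-comp 34° ↑ +214°: 104 + 214 = 318°
split-comp 40° ↓ +140°: 318 + 140 = 458 → 458 − 360 = 98°
split-comp 34° ↓ +146°: 98 + 146 = 244°

244°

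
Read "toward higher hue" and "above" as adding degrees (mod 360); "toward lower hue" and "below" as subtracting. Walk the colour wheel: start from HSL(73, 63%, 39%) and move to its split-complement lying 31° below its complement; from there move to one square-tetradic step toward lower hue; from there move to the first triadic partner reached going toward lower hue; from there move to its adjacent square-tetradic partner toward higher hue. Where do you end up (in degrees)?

split-comp 31° ↓ +149°: 73 + 149 = 222°
square ↓ −90°: 222 − 90 = 132°
triadic ↓ −120°: 132 − 120 = 12°
square ↑ +90°: 12 + 90 = 102°

102°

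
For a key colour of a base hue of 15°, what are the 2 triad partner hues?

135° and 255°

A triad places three hues 120° apart.
15 + 120 = 135°
15 + 240 = 255°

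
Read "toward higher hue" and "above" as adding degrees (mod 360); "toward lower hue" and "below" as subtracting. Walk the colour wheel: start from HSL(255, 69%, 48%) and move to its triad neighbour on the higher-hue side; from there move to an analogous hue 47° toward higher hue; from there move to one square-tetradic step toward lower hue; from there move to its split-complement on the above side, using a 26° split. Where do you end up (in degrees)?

+120° (triadic ↑): 255 + 120 = 375 → 375 − 360 = 15°
+47° (analog 47° ↑): 15 + 47 = 62°
−90° (square ↓): 62 − 90 = -28 → -28 + 360 = 332°
+206° (split-comp 26° ↑): 332 + 206 = 538 → 538 − 360 = 178°

178°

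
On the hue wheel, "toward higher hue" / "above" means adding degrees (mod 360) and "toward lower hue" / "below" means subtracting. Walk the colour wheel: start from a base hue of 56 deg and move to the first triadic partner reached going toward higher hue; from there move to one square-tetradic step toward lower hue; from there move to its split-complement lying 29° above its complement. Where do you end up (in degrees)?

295°

triadic ↑ +120°: 56 + 120 = 176°
square ↓ −90°: 176 − 90 = 86°
split-comp 29° ↑ +209°: 86 + 209 = 295°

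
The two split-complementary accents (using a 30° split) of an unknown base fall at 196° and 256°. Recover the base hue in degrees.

The accents sit 30° either side of the complement, so the complement is their short-arc midpoint on the wheel.
Short-arc midpoint of 196° and 256°: 226°.
Base is 180° from the complement: 226 − 180 = 46°

46°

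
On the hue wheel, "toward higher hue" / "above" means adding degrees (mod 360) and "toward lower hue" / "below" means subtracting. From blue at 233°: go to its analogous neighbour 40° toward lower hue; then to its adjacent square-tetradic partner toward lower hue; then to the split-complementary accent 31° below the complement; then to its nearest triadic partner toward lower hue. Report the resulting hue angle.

132°

−40° (analog 40° ↓): 233 − 40 = 193°
−90° (square ↓): 193 − 90 = 103°
+149° (split-comp 31° ↓): 103 + 149 = 252°
−120° (triadic ↓): 252 − 120 = 132°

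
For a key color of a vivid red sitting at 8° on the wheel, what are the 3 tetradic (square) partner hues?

98°, 188°, 278°

A square tetradic scheme places four hues every 90°.
8 + 90 = 98°
8 + 180 = 188°
8 + 270 = 278°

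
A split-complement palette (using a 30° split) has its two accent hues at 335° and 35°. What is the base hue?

The accents sit 30° either side of the complement, so the complement is their short-arc midpoint on the wheel.
Short-arc midpoint of 335° and 35°: 5°.
Base is 180° from the complement: 5 − 180 = -175 → -175 + 360 = 185°

185°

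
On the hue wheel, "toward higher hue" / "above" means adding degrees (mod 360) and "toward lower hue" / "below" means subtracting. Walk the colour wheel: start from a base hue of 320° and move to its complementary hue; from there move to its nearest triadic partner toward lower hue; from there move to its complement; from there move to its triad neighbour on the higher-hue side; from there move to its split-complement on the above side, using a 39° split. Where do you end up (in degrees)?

complement +180°: 320 + 180 = 500 → 500 − 360 = 140°
triadic ↓ −120°: 140 − 120 = 20°
complement +180°: 20 + 180 = 200°
triadic ↑ +120°: 200 + 120 = 320°
split-comp 39° ↑ +219°: 320 + 219 = 539 → 539 − 360 = 179°

179°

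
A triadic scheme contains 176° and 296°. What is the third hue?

56°

A triad spaces three hues 120° apart.
The full set is {56°, 176°, 296°}.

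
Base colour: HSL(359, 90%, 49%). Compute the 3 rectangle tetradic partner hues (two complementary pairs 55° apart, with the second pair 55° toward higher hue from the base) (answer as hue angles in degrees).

54°, 179° and 234°

A rectangular tetradic uses two complementary pairs 55° apart: offsets 0°, 55°, 180°, 235°.
359 + 55 = 414 → 414 − 360 = 54°
359 + 180 = 539 → 539 − 360 = 179°
359 + 235 = 594 → 594 − 360 = 234°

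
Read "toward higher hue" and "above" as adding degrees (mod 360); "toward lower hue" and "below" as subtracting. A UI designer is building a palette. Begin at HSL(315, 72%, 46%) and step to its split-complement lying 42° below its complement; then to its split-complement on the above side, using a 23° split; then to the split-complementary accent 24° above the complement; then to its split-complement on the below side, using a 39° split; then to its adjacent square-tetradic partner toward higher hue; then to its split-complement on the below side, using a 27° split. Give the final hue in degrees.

164°

split-comp 42° ↓ +138°: 315 + 138 = 453 → 453 − 360 = 93°
split-comp 23° ↑ +203°: 93 + 203 = 296°
split-comp 24° ↑ +204°: 296 + 204 = 500 → 500 − 360 = 140°
split-comp 39° ↓ +141°: 140 + 141 = 281°
square ↑ +90°: 281 + 90 = 371 → 371 − 360 = 11°
split-comp 27° ↓ +153°: 11 + 153 = 164°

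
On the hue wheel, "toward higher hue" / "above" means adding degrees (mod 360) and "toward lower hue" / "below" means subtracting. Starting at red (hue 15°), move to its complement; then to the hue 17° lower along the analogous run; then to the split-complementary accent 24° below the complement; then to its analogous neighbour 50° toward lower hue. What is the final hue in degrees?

complement +180°: 15 + 180 = 195°
analog 17° ↓ −17°: 195 − 17 = 178°
split-comp 24° ↓ +156°: 178 + 156 = 334°
analog 50° ↓ −50°: 334 − 50 = 284°

284°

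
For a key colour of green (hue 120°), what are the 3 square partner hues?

210°, 300°, 30°

120 + 90 = 210°
120 + 180 = 300°
120 + 270 = 390 → 390 − 360 = 30°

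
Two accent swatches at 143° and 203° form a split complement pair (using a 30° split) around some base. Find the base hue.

353°

The accents sit 30° either side of the complement, so the complement is their short-arc midpoint on the wheel.
Short-arc midpoint of 143° and 203°: 173°.
Base is 180° from the complement: 173 − 180 = -7 → -7 + 360 = 353°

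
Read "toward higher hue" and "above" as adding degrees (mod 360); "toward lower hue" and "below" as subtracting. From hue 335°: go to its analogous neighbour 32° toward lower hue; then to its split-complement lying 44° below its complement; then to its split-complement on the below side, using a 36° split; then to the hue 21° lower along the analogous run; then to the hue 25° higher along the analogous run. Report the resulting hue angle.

−32° (analog 32° ↓): 335 − 32 = 303°
+136° (split-comp 44° ↓): 303 + 136 = 439 → 439 − 360 = 79°
+144° (split-comp 36° ↓): 79 + 144 = 223°
−21° (analog 21° ↓): 223 − 21 = 202°
+25° (analog 25° ↑): 202 + 25 = 227°

227°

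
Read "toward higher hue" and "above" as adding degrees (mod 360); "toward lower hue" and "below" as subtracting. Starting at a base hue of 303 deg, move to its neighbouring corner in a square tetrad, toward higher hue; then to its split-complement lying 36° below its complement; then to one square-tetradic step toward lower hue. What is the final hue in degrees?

+90° (square ↑): 303 + 90 = 393 → 393 − 360 = 33°
+144° (split-comp 36° ↓): 33 + 144 = 177°
−90° (square ↓): 177 − 90 = 87°

87°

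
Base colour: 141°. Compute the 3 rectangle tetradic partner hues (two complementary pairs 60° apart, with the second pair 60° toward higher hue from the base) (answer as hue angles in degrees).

A rectangular tetradic uses two complementary pairs 60° apart: offsets 0°, 60°, 180°, 240°.
141 + 60 = 201°
141 + 180 = 321°
141 + 240 = 381 → 381 − 360 = 21°

201°, 321°, 21°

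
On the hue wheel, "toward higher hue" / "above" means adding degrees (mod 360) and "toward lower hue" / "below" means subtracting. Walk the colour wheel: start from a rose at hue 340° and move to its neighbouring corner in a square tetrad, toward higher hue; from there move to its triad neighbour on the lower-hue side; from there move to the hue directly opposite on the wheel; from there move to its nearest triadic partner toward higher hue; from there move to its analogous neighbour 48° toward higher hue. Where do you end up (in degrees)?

298°

340 + 90 = 430 → 430 − 360 = 70°   (square ↑)
70 − 120 = -50 → -50 + 360 = 310°   (triadic ↓)
310 + 180 = 490 → 490 − 360 = 130°   (complement)
130 + 120 = 250°   (triadic ↑)
250 + 48 = 298°   (analog 48° ↑)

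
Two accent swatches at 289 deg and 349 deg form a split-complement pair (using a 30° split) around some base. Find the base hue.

The accents sit 30° either side of the complement, so the complement is their short-arc midpoint on the wheel.
Short-arc midpoint of 289° and 349°: 319°.
Base is 180° from the complement: 319 − 180 = 139°

139°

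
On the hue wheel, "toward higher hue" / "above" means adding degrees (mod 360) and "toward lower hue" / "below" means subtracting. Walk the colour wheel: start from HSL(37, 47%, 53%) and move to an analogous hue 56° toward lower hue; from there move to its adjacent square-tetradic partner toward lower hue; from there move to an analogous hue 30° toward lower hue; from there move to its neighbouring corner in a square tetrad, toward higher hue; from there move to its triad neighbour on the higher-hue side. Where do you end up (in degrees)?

analog 56° ↓ −56°: 37 − 56 = -19 → -19 + 360 = 341°
square ↓ −90°: 341 − 90 = 251°
analog 30° ↓ −30°: 251 − 30 = 221°
square ↑ +90°: 221 + 90 = 311°
triadic ↑ +120°: 311 + 120 = 431 → 431 − 360 = 71°

71°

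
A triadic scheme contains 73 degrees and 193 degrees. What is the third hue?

313°

A triad spaces three hues 120° apart.
The full set is {73°, 193°, 313°}.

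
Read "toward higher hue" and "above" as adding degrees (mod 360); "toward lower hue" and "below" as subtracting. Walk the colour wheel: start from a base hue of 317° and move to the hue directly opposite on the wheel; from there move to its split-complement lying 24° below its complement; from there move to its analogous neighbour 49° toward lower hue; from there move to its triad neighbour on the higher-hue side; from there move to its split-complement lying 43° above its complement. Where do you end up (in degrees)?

227°

+180° (complement): 317 + 180 = 497 → 497 − 360 = 137°
+156° (split-comp 24° ↓): 137 + 156 = 293°
−49° (analog 49° ↓): 293 − 49 = 244°
+120° (triadic ↑): 244 + 120 = 364 → 364 − 360 = 4°
+223° (split-comp 43° ↑): 4 + 223 = 227°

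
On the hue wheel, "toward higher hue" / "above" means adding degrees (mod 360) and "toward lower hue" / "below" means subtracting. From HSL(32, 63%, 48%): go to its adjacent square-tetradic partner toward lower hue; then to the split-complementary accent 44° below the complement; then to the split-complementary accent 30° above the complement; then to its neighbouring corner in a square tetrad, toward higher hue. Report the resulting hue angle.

32 − 90 = -58 → -58 + 360 = 302°   (square ↓)
302 + 136 = 438 → 438 − 360 = 78°   (split-comp 44° ↓)
78 + 210 = 288°   (split-comp 30° ↑)
288 + 90 = 378 → 378 − 360 = 18°   (square ↑)

18°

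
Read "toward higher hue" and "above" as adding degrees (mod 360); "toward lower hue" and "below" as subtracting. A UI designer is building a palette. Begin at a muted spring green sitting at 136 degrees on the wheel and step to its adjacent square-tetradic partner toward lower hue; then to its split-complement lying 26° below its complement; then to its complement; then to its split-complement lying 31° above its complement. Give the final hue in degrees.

−90° (square ↓): 136 − 90 = 46°
+154° (split-comp 26° ↓): 46 + 154 = 200°
+180° (complement): 200 + 180 = 380 → 380 − 360 = 20°
+211° (split-comp 31° ↑): 20 + 211 = 231°

231°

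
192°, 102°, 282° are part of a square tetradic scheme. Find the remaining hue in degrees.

A square tetradic scheme places four hues every 90°.
The full set through 102° is {12°, 102°, 192°, 282°}.
Given {102°, 192°, 282°}, the missing hue is 12°.

12°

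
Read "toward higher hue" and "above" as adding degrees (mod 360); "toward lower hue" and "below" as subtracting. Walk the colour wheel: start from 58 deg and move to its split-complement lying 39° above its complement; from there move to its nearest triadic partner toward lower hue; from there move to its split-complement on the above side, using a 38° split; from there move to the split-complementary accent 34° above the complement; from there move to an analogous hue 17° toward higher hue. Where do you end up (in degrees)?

split-comp 39° ↑ +219°: 58 + 219 = 277°
triadic ↓ −120°: 277 − 120 = 157°
split-comp 38° ↑ +218°: 157 + 218 = 375 → 375 − 360 = 15°
split-comp 34° ↑ +214°: 15 + 214 = 229°
analog 17° ↑ +17°: 229 + 17 = 246°

246°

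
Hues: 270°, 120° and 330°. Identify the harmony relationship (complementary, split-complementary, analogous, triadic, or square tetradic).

split-complementary

Sort the hues: 120°, 270°, 330°.
Successive gaps around the wheel: 150°, 60°, 150°.
Two 150° gaps and one 60° gap — a base hue opposite a pair of accents 30° either side of its complement — is the split-complementary pattern.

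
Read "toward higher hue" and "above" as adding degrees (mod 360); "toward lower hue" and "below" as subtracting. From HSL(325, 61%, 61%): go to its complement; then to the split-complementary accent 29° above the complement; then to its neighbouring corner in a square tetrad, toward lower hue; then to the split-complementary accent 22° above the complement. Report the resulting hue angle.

106°

complement +180°: 325 + 180 = 505 → 505 − 360 = 145°
split-comp 29° ↑ +209°: 145 + 209 = 354°
square ↓ −90°: 354 − 90 = 264°
split-comp 22° ↑ +202°: 264 + 202 = 466 → 466 − 360 = 106°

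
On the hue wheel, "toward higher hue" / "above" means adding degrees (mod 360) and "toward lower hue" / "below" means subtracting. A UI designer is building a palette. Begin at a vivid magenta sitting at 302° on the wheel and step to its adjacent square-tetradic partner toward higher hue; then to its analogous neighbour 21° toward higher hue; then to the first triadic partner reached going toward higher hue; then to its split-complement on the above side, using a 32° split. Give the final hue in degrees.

square ↑ +90°: 302 + 90 = 392 → 392 − 360 = 32°
analog 21° ↑ +21°: 32 + 21 = 53°
triadic ↑ +120°: 53 + 120 = 173°
split-comp 32° ↑ +212°: 173 + 212 = 385 → 385 − 360 = 25°

25°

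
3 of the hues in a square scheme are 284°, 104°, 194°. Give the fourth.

A square tetradic scheme places four hues every 90°.
The full set through 104° is {14°, 104°, 194°, 284°}.
Given {104°, 194°, 284°}, the missing hue is 14°.

14°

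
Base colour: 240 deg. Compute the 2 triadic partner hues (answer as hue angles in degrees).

A triad places three hues 120° apart.
240 + 120 = 360 → 360 − 360 = 0°
240 + 240 = 480 → 480 − 360 = 120°

0° and 120°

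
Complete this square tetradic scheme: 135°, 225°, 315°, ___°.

45°

A square tetradic scheme places four hues every 90°.
The full set through 135° is {45°, 135°, 225°, 315°}.
Given {135°, 225°, 315°}, the missing hue is 45°.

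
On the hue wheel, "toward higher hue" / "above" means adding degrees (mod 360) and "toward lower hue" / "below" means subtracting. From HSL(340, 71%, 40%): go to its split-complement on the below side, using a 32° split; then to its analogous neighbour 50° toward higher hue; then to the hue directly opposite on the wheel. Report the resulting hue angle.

358°

340 + 148 = 488 → 488 − 360 = 128°   (split-comp 32° ↓)
128 + 50 = 178°   (analog 50° ↑)
178 + 180 = 358°   (complement)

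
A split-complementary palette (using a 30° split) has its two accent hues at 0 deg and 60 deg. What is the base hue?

210°

The accents sit 30° either side of the complement, so the complement is their short-arc midpoint on the wheel.
Short-arc midpoint of 0° and 60°: 30°.
Base is 180° from the complement: 30 − 180 = -150 → -150 + 360 = 210°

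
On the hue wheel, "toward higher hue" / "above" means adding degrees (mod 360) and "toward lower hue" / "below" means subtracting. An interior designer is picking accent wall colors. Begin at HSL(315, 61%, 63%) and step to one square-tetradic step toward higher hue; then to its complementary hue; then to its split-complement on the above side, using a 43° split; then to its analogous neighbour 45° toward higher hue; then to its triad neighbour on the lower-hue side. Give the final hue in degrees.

13°

315 + 90 = 405 → 405 − 360 = 45°   (square ↑)
45 + 180 = 225°   (complement)
225 + 223 = 448 → 448 − 360 = 88°   (split-comp 43° ↑)
88 + 45 = 133°   (analog 45° ↑)
133 − 120 = 13°   (triadic ↓)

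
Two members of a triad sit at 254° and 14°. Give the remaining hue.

A triad spaces three hues 120° apart.
The full set is {14°, 134°, 254°}.

134°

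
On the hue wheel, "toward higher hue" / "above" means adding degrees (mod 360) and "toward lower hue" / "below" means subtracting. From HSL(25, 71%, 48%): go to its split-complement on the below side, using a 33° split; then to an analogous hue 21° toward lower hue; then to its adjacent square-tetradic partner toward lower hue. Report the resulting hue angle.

61°

25 + 147 = 172°   (split-comp 33° ↓)
172 − 21 = 151°   (analog 21° ↓)
151 − 90 = 61°   (square ↓)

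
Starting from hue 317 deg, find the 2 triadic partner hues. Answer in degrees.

77° and 197°

317 + 120 = 437 → 437 − 360 = 77°
317 + 240 = 557 → 557 − 360 = 197°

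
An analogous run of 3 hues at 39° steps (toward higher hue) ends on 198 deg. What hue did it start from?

2 steps of 39° (toward higher hue) give a net shift of +78°.
Start = end − shift: 198 − 78 = 120°

120°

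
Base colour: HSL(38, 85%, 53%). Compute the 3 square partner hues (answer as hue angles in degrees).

128°, 218°, and 308°

A square tetradic scheme places four hues every 90°.
38 + 90 = 128°
38 + 180 = 218°
38 + 270 = 308°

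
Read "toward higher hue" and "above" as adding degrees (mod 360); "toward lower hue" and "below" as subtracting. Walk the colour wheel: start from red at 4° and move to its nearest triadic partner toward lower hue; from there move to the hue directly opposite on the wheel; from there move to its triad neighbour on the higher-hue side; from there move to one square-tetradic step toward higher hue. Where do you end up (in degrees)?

274°

triadic ↓ −120°: 4 − 120 = -116 → -116 + 360 = 244°
complement +180°: 244 + 180 = 424 → 424 − 360 = 64°
triadic ↑ +120°: 64 + 120 = 184°
square ↑ +90°: 184 + 90 = 274°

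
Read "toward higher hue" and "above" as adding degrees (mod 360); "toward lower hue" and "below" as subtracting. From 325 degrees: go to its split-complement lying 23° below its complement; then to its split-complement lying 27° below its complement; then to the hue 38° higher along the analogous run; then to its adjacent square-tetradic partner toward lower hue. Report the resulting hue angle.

223°

split-comp 23° ↓ +157°: 325 + 157 = 482 → 482 − 360 = 122°
split-comp 27° ↓ +153°: 122 + 153 = 275°
analog 38° ↑ +38°: 275 + 38 = 313°
square ↓ −90°: 313 − 90 = 223°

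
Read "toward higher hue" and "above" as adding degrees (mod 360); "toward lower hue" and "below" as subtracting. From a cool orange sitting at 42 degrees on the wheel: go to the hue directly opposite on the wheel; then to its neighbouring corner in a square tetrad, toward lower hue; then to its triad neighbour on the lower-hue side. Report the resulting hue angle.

complement +180°: 42 + 180 = 222°
square ↓ −90°: 222 − 90 = 132°
triadic ↓ −120°: 132 − 120 = 12°

12°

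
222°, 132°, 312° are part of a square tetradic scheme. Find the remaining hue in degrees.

A square tetradic scheme places four hues every 90°.
The full set through 132° is {42°, 132°, 222°, 312°}.
Given {132°, 222°, 312°}, the missing hue is 42°.

42°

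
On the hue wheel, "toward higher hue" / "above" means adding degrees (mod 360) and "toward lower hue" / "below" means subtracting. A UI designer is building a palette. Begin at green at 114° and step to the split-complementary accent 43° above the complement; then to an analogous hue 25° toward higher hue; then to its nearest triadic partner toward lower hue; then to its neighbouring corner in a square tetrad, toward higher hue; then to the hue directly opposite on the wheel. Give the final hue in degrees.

152°

+223° (split-comp 43° ↑): 114 + 223 = 337°
+25° (analog 25° ↑): 337 + 25 = 362 → 362 − 360 = 2°
−120° (triadic ↓): 2 − 120 = -118 → -118 + 360 = 242°
+90° (square ↑): 242 + 90 = 332°
+180° (complement): 332 + 180 = 512 → 512 − 360 = 152°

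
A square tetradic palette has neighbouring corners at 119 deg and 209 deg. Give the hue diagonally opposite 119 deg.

A square tetradic scheme places four hues 90° apart; opposite corners are 180° apart.
119 + 180 = 299°

299°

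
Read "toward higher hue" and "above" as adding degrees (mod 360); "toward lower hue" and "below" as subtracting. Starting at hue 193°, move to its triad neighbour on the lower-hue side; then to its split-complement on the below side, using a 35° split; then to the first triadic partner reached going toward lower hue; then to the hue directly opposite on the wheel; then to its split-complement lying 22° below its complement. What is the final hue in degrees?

76°

−120° (triadic ↓): 193 − 120 = 73°
+145° (split-comp 35° ↓): 73 + 145 = 218°
−120° (triadic ↓): 218 − 120 = 98°
+180° (complement): 98 + 180 = 278°
+158° (split-comp 22° ↓): 278 + 158 = 436 → 436 − 360 = 76°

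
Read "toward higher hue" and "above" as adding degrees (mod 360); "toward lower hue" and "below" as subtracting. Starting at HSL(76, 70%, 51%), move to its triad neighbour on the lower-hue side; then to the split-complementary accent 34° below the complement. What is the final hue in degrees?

triadic ↓ −120°: 76 − 120 = -44 → -44 + 360 = 316°
split-comp 34° ↓ +146°: 316 + 146 = 462 → 462 − 360 = 102°

102°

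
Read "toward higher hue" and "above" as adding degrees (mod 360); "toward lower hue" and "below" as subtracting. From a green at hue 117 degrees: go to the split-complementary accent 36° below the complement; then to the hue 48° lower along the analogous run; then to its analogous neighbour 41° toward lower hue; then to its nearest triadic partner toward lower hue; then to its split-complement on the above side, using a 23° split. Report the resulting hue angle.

split-comp 36° ↓ +144°: 117 + 144 = 261°
analog 48° ↓ −48°: 261 − 48 = 213°
analog 41° ↓ −41°: 213 − 41 = 172°
triadic ↓ −120°: 172 − 120 = 52°
split-comp 23° ↑ +203°: 52 + 203 = 255°

255°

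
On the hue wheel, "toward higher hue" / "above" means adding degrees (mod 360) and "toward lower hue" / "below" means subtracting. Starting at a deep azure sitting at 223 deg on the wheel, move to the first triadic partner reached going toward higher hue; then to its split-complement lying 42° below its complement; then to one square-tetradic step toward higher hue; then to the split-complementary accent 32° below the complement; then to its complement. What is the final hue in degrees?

+120° (triadic ↑): 223 + 120 = 343°
+138° (split-comp 42° ↓): 343 + 138 = 481 → 481 − 360 = 121°
+90° (square ↑): 121 + 90 = 211°
+148° (split-comp 32° ↓): 211 + 148 = 359°
+180° (complement): 359 + 180 = 539 → 539 − 360 = 179°

179°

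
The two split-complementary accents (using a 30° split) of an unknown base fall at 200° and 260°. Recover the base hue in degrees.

The accents sit 30° either side of the complement, so the complement is their short-arc midpoint on the wheel.
Short-arc midpoint of 200° and 260°: 230°.
Base is 180° from the complement: 230 − 180 = 50°

50°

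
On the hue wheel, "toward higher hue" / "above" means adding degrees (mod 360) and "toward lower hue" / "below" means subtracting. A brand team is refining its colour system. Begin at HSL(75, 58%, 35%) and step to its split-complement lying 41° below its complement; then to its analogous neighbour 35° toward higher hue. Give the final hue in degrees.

249°

+139° (split-comp 41° ↓): 75 + 139 = 214°
+35° (analog 35° ↑): 214 + 35 = 249°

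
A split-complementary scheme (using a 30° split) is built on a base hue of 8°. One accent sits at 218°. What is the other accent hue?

Split-complementary hues sit 30° either side of the complement.
Complement of the base 8°: 8 + 180 = 188°
The given accent 218° is 30° one side of 188°; the other accent sits 30° the other side: 188 − 30 = 158°

158°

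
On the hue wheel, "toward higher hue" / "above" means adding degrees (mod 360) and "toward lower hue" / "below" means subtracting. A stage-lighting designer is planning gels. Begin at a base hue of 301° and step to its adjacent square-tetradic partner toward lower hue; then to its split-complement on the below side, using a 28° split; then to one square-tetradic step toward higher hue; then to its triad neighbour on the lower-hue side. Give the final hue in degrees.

301 − 90 = 211°   (square ↓)
211 + 152 = 363 → 363 − 360 = 3°   (split-comp 28° ↓)
3 + 90 = 93°   (square ↑)
93 − 120 = -27 → -27 + 360 = 333°   (triadic ↓)

333°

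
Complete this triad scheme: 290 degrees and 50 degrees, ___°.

A triad places three hues 120° apart.
The full set through 50° is {50°, 170°, 290°}.
Given {50°, 290°}, the missing hue is 170°.

170°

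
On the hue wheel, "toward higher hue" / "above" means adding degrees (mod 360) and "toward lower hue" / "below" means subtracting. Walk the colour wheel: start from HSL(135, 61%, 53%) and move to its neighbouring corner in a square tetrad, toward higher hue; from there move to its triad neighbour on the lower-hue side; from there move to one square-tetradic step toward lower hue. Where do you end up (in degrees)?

15°

+90° (square ↑): 135 + 90 = 225°
−120° (triadic ↓): 225 − 120 = 105°
−90° (square ↓): 105 − 90 = 15°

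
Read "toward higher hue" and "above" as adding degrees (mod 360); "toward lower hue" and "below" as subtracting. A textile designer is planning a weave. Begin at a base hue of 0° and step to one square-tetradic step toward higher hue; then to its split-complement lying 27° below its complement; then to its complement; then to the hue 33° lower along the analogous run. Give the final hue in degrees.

+90° (square ↑): 0 + 90 = 90°
+153° (split-comp 27° ↓): 90 + 153 = 243°
+180° (complement): 243 + 180 = 423 → 423 − 360 = 63°
−33° (analog 33° ↓): 63 − 33 = 30°

30°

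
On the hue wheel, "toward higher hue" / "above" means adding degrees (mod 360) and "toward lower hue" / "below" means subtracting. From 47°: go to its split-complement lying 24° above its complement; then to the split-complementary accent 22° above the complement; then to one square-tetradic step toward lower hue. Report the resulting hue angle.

3°

split-comp 24° ↑ +204°: 47 + 204 = 251°
split-comp 22° ↑ +202°: 251 + 202 = 453 → 453 − 360 = 93°
square ↓ −90°: 93 − 90 = 3°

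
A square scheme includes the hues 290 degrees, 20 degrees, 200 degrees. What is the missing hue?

110°

A square tetradic scheme places four hues every 90°.
The full set through 20° is {20°, 110°, 200°, 290°}.
Given {20°, 200°, 290°}, the missing hue is 110°.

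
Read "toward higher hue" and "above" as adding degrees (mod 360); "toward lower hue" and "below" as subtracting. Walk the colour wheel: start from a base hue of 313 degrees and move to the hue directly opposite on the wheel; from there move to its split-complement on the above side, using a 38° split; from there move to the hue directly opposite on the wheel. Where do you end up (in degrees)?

171°

313 + 180 = 493 → 493 − 360 = 133°   (complement)
133 + 218 = 351°   (split-comp 38° ↑)
351 + 180 = 531 → 531 − 360 = 171°   (complement)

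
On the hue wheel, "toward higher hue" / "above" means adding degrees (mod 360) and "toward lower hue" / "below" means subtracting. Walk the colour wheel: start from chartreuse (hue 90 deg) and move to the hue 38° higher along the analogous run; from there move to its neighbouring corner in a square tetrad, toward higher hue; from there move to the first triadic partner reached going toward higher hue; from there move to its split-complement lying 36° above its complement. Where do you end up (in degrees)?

194°

90 + 38 = 128°   (analog 38° ↑)
128 + 90 = 218°   (square ↑)
218 + 120 = 338°   (triadic ↑)
338 + 216 = 554 → 554 − 360 = 194°   (split-comp 36° ↑)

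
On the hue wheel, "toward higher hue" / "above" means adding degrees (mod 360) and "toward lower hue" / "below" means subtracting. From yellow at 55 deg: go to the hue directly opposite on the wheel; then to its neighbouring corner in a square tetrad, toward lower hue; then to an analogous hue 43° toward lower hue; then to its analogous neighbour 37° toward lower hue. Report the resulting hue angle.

55 + 180 = 235°   (complement)
235 − 90 = 145°   (square ↓)
145 − 43 = 102°   (analog 43° ↓)
102 − 37 = 65°   (analog 37° ↓)

65°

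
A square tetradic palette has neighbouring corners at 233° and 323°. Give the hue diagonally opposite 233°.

53°

A square tetradic scheme places four hues 90° apart; opposite corners are 180° apart.
233 + 180 = 413 → 413 − 360 = 53°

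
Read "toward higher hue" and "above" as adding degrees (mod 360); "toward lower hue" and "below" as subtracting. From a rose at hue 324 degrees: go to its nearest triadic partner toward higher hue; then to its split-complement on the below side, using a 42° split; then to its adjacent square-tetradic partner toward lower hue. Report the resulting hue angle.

triadic ↑ +120°: 324 + 120 = 444 → 444 − 360 = 84°
split-comp 42° ↓ +138°: 84 + 138 = 222°
square ↓ −90°: 222 − 90 = 132°

132°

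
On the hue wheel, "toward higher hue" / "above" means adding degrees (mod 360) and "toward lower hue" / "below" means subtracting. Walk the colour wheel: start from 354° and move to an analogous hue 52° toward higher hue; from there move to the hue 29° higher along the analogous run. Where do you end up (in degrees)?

75°

+52° (analog 52° ↑): 354 + 52 = 406 → 406 − 360 = 46°
+29° (analog 29° ↑): 46 + 29 = 75°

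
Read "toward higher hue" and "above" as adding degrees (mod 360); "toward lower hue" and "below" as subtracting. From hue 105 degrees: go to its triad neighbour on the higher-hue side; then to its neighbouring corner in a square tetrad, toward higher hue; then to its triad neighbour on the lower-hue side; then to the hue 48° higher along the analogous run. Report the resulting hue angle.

105 + 120 = 225°   (triadic ↑)
225 + 90 = 315°   (square ↑)
315 − 120 = 195°   (triadic ↓)
195 + 48 = 243°   (analog 48° ↑)

243°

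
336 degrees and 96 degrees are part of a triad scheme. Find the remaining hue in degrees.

A triad places three hues 120° apart.
The full set through 96° is {96°, 216°, 336°}.
Given {96°, 336°}, the missing hue is 216°.

216°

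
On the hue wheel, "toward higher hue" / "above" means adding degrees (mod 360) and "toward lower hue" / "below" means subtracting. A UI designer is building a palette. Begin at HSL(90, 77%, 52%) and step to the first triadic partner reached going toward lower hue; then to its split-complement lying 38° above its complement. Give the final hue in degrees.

188°

triadic ↓ −120°: 90 − 120 = -30 → -30 + 360 = 330°
split-comp 38° ↑ +218°: 330 + 218 = 548 → 548 − 360 = 188°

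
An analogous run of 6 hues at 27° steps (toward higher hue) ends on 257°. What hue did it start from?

5 steps of 27° (toward higher hue) give a net shift of +135°.
Start = end − shift: 257 − 135 = 122°

122°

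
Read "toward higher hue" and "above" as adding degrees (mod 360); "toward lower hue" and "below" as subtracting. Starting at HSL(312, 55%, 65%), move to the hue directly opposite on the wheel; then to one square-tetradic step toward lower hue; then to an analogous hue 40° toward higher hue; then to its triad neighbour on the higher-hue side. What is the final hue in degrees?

+180° (complement): 312 + 180 = 492 → 492 − 360 = 132°
−90° (square ↓): 132 − 90 = 42°
+40° (analog 40° ↑): 42 + 40 = 82°
+120° (triadic ↑): 82 + 120 = 202°

202°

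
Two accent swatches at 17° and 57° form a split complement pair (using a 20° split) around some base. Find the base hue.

The accents sit 20° either side of the complement, so the complement is their short-arc midpoint on the wheel.
Short-arc midpoint of 17° and 57°: 37°.
Base is 180° from the complement: 37 − 180 = -143 → -143 + 360 = 217°

217°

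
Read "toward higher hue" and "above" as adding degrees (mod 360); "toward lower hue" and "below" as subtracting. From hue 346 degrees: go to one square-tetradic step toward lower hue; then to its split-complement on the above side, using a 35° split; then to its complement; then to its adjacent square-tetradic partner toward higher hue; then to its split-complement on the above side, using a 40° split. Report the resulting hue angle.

241°

346 − 90 = 256°   (square ↓)
256 + 215 = 471 → 471 − 360 = 111°   (split-comp 35° ↑)
111 + 180 = 291°   (complement)
291 + 90 = 381 → 381 − 360 = 21°   (square ↑)
21 + 220 = 241°   (split-comp 40° ↑)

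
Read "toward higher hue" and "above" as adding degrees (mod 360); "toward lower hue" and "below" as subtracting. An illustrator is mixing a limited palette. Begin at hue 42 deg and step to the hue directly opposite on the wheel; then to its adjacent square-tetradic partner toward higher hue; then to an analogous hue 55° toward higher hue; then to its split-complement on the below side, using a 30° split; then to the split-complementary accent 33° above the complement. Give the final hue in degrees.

complement +180°: 42 + 180 = 222°
square ↑ +90°: 222 + 90 = 312°
analog 55° ↑ +55°: 312 + 55 = 367 → 367 − 360 = 7°
split-comp 30° ↓ +150°: 7 + 150 = 157°
split-comp 33° ↑ +213°: 157 + 213 = 370 → 370 − 360 = 10°

10°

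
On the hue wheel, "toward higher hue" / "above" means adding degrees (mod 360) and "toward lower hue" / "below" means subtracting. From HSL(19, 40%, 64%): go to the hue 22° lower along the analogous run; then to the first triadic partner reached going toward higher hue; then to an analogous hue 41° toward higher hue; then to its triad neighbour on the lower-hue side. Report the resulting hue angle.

−22° (analog 22° ↓): 19 − 22 = -3 → -3 + 360 = 357°
+120° (triadic ↑): 357 + 120 = 477 → 477 − 360 = 117°
+41° (analog 41° ↑): 117 + 41 = 158°
−120° (triadic ↓): 158 − 120 = 38°

38°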